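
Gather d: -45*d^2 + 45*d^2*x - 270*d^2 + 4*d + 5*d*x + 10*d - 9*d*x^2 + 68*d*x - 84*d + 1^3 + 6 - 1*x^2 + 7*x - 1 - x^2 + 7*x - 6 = d^2*(45*x - 315) + d*(-9*x^2 + 73*x - 70) - 2*x^2 + 14*x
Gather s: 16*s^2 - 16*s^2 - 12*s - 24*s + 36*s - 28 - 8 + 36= 0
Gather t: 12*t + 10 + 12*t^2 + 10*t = 12*t^2 + 22*t + 10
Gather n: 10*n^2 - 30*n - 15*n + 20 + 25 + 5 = 10*n^2 - 45*n + 50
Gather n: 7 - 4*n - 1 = 6 - 4*n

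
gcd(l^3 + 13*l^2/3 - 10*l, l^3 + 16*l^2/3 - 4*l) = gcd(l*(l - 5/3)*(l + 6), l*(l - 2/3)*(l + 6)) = l^2 + 6*l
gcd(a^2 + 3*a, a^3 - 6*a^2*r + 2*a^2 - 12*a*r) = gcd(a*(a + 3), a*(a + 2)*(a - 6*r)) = a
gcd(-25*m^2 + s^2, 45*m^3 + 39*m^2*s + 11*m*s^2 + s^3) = 5*m + s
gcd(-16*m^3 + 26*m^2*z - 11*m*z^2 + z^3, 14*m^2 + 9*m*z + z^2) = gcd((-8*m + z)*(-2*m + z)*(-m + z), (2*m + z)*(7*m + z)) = 1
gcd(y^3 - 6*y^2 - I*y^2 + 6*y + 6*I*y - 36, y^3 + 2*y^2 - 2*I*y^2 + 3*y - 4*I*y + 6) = y - 3*I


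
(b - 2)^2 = b^2 - 4*b + 4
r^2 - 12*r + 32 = (r - 8)*(r - 4)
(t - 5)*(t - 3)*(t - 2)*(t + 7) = t^4 - 3*t^3 - 39*t^2 + 187*t - 210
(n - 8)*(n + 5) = n^2 - 3*n - 40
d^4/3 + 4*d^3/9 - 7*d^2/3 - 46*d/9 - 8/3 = (d/3 + 1/3)*(d - 3)*(d + 4/3)*(d + 2)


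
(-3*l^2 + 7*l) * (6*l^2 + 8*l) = -18*l^4 + 18*l^3 + 56*l^2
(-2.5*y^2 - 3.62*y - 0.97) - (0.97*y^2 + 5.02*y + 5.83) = -3.47*y^2 - 8.64*y - 6.8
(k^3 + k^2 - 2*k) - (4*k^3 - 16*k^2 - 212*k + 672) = -3*k^3 + 17*k^2 + 210*k - 672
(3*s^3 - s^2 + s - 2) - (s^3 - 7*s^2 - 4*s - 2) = 2*s^3 + 6*s^2 + 5*s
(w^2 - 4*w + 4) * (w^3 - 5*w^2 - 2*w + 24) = w^5 - 9*w^4 + 22*w^3 + 12*w^2 - 104*w + 96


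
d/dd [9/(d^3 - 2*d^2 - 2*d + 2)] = 9*(-3*d^2 + 4*d + 2)/(d^3 - 2*d^2 - 2*d + 2)^2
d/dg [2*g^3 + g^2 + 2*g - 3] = 6*g^2 + 2*g + 2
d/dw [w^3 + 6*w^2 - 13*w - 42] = 3*w^2 + 12*w - 13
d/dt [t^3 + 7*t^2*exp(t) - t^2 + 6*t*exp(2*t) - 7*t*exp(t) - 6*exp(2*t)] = 7*t^2*exp(t) + 3*t^2 + 12*t*exp(2*t) + 7*t*exp(t) - 2*t - 6*exp(2*t) - 7*exp(t)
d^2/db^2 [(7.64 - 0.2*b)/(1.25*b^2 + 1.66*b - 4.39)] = (-(0.2*b - 7.64)*(2.5*b + 1.66)*(5.0*b + 3.32) + (1.5*b - 18.436)*(1.25*b^2 + 1.66*b - 4.39))/(1.25*b^2 + 1.66*b - 4.39)^3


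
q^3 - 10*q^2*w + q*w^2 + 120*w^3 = (q - 8*w)*(q - 5*w)*(q + 3*w)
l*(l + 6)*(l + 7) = l^3 + 13*l^2 + 42*l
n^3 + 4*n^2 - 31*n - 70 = (n - 5)*(n + 2)*(n + 7)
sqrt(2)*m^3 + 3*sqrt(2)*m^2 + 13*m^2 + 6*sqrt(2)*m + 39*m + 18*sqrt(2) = (m + 3)*(m + 6*sqrt(2))*(sqrt(2)*m + 1)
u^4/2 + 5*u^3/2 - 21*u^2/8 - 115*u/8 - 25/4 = (u/2 + 1)*(u - 5/2)*(u + 1/2)*(u + 5)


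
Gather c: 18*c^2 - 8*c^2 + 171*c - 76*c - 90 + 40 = 10*c^2 + 95*c - 50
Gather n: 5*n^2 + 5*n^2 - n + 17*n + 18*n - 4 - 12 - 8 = 10*n^2 + 34*n - 24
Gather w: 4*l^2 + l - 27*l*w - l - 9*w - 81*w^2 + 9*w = 4*l^2 - 27*l*w - 81*w^2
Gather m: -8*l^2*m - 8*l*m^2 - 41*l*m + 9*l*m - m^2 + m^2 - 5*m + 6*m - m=-8*l*m^2 + m*(-8*l^2 - 32*l)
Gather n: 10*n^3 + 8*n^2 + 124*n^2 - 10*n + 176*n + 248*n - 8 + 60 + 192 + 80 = 10*n^3 + 132*n^2 + 414*n + 324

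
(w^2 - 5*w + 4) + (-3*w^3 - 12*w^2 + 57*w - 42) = -3*w^3 - 11*w^2 + 52*w - 38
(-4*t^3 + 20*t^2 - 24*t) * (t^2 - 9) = -4*t^5 + 20*t^4 + 12*t^3 - 180*t^2 + 216*t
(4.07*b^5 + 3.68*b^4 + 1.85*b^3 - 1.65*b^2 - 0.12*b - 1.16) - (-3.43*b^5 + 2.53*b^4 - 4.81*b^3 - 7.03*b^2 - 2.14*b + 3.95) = 7.5*b^5 + 1.15*b^4 + 6.66*b^3 + 5.38*b^2 + 2.02*b - 5.11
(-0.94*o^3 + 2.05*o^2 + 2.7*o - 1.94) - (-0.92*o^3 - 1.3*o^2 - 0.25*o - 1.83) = -0.0199999999999999*o^3 + 3.35*o^2 + 2.95*o - 0.11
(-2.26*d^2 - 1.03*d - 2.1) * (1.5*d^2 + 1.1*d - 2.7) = -3.39*d^4 - 4.031*d^3 + 1.819*d^2 + 0.471*d + 5.67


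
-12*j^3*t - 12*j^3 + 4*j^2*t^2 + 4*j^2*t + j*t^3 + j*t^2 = (-2*j + t)*(6*j + t)*(j*t + j)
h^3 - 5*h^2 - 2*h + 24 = (h - 4)*(h - 3)*(h + 2)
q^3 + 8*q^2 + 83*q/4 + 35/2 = (q + 2)*(q + 5/2)*(q + 7/2)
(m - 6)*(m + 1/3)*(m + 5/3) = m^3 - 4*m^2 - 103*m/9 - 10/3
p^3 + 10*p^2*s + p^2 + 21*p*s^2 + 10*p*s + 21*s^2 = (p + 1)*(p + 3*s)*(p + 7*s)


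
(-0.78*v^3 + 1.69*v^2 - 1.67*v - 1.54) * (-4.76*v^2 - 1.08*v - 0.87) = 3.7128*v^5 - 7.202*v^4 + 6.8026*v^3 + 7.6637*v^2 + 3.1161*v + 1.3398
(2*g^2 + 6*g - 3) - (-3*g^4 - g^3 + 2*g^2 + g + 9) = 3*g^4 + g^3 + 5*g - 12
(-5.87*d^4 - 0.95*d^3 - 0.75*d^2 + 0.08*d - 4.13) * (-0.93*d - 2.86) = 5.4591*d^5 + 17.6717*d^4 + 3.4145*d^3 + 2.0706*d^2 + 3.6121*d + 11.8118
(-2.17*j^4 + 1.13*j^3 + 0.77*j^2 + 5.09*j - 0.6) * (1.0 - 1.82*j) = 3.9494*j^5 - 4.2266*j^4 - 0.2714*j^3 - 8.4938*j^2 + 6.182*j - 0.6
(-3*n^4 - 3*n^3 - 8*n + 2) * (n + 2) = -3*n^5 - 9*n^4 - 6*n^3 - 8*n^2 - 14*n + 4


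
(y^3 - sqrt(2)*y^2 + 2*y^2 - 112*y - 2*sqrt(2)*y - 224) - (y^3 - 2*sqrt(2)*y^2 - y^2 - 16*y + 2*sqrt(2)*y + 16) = sqrt(2)*y^2 + 3*y^2 - 96*y - 4*sqrt(2)*y - 240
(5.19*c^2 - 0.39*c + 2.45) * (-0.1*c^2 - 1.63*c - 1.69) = -0.519*c^4 - 8.4207*c^3 - 8.3804*c^2 - 3.3344*c - 4.1405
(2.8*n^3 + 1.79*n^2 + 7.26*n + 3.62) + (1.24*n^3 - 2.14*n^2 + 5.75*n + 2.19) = 4.04*n^3 - 0.35*n^2 + 13.01*n + 5.81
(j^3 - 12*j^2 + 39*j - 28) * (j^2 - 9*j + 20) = j^5 - 21*j^4 + 167*j^3 - 619*j^2 + 1032*j - 560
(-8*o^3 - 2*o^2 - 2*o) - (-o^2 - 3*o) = -8*o^3 - o^2 + o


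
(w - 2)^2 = w^2 - 4*w + 4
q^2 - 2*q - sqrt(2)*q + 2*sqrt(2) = (q - 2)*(q - sqrt(2))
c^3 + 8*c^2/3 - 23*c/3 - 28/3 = (c - 7/3)*(c + 1)*(c + 4)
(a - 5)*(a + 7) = a^2 + 2*a - 35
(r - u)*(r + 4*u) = r^2 + 3*r*u - 4*u^2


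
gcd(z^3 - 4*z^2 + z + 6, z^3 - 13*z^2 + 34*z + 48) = z + 1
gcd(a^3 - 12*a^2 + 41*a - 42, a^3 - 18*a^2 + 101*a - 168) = a^2 - 10*a + 21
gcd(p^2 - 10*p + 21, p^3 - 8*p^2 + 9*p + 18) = p - 3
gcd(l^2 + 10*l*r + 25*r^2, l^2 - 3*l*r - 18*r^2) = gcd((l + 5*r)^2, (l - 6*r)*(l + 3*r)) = 1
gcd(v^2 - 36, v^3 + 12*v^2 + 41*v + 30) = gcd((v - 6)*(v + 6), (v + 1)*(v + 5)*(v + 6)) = v + 6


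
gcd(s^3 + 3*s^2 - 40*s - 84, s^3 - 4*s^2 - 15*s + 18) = s - 6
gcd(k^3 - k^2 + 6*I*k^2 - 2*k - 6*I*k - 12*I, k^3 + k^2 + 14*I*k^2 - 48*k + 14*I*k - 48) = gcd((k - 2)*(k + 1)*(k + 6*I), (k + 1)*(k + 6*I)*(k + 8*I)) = k^2 + k*(1 + 6*I) + 6*I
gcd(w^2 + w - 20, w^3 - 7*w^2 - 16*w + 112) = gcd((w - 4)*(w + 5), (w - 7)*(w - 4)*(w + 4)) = w - 4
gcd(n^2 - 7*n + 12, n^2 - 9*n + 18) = n - 3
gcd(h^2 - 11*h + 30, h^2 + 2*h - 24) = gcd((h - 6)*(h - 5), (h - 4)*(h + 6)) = 1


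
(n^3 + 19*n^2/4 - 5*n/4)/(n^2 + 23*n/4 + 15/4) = n*(4*n - 1)/(4*n + 3)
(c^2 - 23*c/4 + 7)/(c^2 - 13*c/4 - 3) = (4*c - 7)/(4*c + 3)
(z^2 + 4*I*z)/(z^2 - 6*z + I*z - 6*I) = z*(z + 4*I)/(z^2 + z*(-6 + I) - 6*I)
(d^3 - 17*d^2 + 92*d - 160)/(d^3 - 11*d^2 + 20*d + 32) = (d - 5)/(d + 1)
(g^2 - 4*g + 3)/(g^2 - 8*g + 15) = (g - 1)/(g - 5)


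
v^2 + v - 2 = (v - 1)*(v + 2)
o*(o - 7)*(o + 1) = o^3 - 6*o^2 - 7*o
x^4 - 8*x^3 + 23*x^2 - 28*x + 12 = (x - 3)*(x - 2)^2*(x - 1)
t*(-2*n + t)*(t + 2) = -2*n*t^2 - 4*n*t + t^3 + 2*t^2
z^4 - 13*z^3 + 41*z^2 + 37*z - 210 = (z - 7)*(z - 5)*(z - 3)*(z + 2)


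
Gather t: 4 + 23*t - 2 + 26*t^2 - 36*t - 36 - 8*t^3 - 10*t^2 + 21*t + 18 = -8*t^3 + 16*t^2 + 8*t - 16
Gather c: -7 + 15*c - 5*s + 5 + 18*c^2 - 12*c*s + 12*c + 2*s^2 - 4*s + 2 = 18*c^2 + c*(27 - 12*s) + 2*s^2 - 9*s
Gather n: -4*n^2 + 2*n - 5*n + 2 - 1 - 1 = -4*n^2 - 3*n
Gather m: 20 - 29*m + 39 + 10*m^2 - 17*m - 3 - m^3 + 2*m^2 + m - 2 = -m^3 + 12*m^2 - 45*m + 54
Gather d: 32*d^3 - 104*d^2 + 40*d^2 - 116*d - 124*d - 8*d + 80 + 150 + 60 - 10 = 32*d^3 - 64*d^2 - 248*d + 280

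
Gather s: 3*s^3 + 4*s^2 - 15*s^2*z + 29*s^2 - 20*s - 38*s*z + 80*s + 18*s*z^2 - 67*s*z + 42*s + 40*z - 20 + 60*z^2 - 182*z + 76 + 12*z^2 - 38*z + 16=3*s^3 + s^2*(33 - 15*z) + s*(18*z^2 - 105*z + 102) + 72*z^2 - 180*z + 72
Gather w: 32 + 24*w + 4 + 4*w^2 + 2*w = 4*w^2 + 26*w + 36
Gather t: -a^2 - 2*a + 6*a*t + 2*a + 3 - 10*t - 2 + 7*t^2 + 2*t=-a^2 + 7*t^2 + t*(6*a - 8) + 1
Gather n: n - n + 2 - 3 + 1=0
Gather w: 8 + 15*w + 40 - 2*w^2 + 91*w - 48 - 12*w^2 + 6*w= -14*w^2 + 112*w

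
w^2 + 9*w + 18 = (w + 3)*(w + 6)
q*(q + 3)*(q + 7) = q^3 + 10*q^2 + 21*q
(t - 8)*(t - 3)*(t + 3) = t^3 - 8*t^2 - 9*t + 72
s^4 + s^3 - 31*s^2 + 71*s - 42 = (s - 3)*(s - 2)*(s - 1)*(s + 7)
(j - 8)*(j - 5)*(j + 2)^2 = j^4 - 9*j^3 - 8*j^2 + 108*j + 160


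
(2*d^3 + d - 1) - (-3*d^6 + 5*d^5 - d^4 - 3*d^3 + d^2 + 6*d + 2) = 3*d^6 - 5*d^5 + d^4 + 5*d^3 - d^2 - 5*d - 3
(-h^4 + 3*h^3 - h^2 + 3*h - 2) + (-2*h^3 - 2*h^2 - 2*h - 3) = -h^4 + h^3 - 3*h^2 + h - 5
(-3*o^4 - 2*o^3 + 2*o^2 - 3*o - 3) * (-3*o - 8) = 9*o^5 + 30*o^4 + 10*o^3 - 7*o^2 + 33*o + 24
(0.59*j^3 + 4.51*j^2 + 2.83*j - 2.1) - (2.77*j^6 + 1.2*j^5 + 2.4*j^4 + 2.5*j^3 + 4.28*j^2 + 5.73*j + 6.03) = -2.77*j^6 - 1.2*j^5 - 2.4*j^4 - 1.91*j^3 + 0.23*j^2 - 2.9*j - 8.13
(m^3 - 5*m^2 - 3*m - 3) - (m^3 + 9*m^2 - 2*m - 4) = -14*m^2 - m + 1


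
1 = 1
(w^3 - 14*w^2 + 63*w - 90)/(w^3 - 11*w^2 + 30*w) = (w - 3)/w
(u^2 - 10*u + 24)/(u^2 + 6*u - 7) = (u^2 - 10*u + 24)/(u^2 + 6*u - 7)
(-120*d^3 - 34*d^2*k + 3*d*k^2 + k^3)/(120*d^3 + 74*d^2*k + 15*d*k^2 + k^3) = (-6*d + k)/(6*d + k)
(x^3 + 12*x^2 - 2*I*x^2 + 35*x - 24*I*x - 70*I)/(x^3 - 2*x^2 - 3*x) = (x^3 + 2*x^2*(6 - I) + x*(35 - 24*I) - 70*I)/(x*(x^2 - 2*x - 3))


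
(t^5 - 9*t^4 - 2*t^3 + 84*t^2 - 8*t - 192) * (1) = t^5 - 9*t^4 - 2*t^3 + 84*t^2 - 8*t - 192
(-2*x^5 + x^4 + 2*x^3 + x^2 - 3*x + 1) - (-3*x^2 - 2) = -2*x^5 + x^4 + 2*x^3 + 4*x^2 - 3*x + 3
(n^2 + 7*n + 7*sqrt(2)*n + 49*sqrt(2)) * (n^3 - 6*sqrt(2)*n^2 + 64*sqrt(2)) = n^5 + sqrt(2)*n^4 + 7*n^4 - 84*n^3 + 7*sqrt(2)*n^3 - 588*n^2 + 64*sqrt(2)*n^2 + 448*sqrt(2)*n + 896*n + 6272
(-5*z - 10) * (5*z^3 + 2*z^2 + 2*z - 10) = -25*z^4 - 60*z^3 - 30*z^2 + 30*z + 100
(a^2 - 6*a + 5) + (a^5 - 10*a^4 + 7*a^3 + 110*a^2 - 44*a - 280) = a^5 - 10*a^4 + 7*a^3 + 111*a^2 - 50*a - 275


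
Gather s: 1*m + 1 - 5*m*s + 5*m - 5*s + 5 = 6*m + s*(-5*m - 5) + 6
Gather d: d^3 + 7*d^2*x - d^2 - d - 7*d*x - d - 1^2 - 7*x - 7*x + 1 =d^3 + d^2*(7*x - 1) + d*(-7*x - 2) - 14*x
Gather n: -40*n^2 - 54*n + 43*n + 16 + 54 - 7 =-40*n^2 - 11*n + 63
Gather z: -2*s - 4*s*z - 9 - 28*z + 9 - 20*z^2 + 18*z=-2*s - 20*z^2 + z*(-4*s - 10)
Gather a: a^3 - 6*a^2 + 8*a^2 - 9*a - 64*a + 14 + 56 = a^3 + 2*a^2 - 73*a + 70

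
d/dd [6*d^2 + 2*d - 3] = 12*d + 2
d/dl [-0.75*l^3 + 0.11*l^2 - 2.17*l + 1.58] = -2.25*l^2 + 0.22*l - 2.17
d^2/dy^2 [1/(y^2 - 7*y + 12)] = 2*(-y^2 + 7*y + (2*y - 7)^2 - 12)/(y^2 - 7*y + 12)^3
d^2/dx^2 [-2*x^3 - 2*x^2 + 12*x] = -12*x - 4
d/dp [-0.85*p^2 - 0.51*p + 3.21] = -1.7*p - 0.51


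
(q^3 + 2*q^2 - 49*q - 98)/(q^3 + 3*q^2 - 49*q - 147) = (q + 2)/(q + 3)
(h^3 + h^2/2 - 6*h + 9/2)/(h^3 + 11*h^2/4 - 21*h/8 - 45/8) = 4*(h - 1)/(4*h + 5)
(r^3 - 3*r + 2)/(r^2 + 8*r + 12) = (r^2 - 2*r + 1)/(r + 6)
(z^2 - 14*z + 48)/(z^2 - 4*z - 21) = (-z^2 + 14*z - 48)/(-z^2 + 4*z + 21)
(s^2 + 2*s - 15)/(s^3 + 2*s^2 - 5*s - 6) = (s^2 + 2*s - 15)/(s^3 + 2*s^2 - 5*s - 6)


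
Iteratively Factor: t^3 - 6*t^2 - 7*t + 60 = (t + 3)*(t^2 - 9*t + 20) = (t - 5)*(t + 3)*(t - 4)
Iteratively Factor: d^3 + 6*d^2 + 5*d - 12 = (d + 4)*(d^2 + 2*d - 3) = (d + 3)*(d + 4)*(d - 1)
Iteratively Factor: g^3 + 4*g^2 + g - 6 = (g + 2)*(g^2 + 2*g - 3) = (g + 2)*(g + 3)*(g - 1)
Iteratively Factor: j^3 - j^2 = (j)*(j^2 - j) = j^2*(j - 1)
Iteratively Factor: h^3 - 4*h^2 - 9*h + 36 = (h - 4)*(h^2 - 9) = (h - 4)*(h + 3)*(h - 3)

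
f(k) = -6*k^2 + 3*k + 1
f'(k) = 3 - 12*k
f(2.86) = -39.50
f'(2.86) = -31.32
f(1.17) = -3.70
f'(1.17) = -11.04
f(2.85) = -39.18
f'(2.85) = -31.20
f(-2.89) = -57.78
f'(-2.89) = 37.68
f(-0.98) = -7.70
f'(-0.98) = 14.76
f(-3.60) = -87.56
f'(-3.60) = 46.20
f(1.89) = -14.76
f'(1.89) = -19.68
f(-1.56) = -18.28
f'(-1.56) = 21.72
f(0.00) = 1.00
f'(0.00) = 3.00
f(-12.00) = -899.00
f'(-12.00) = 147.00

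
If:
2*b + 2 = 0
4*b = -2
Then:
No Solution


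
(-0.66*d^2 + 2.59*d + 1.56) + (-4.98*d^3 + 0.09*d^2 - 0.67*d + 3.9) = -4.98*d^3 - 0.57*d^2 + 1.92*d + 5.46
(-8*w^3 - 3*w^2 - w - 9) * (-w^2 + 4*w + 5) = 8*w^5 - 29*w^4 - 51*w^3 - 10*w^2 - 41*w - 45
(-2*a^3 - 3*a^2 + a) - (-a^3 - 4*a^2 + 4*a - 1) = -a^3 + a^2 - 3*a + 1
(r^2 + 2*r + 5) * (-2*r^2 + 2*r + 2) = -2*r^4 - 2*r^3 - 4*r^2 + 14*r + 10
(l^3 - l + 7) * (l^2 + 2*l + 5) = l^5 + 2*l^4 + 4*l^3 + 5*l^2 + 9*l + 35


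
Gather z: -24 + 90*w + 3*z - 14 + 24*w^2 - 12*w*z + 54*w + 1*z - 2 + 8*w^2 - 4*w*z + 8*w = 32*w^2 + 152*w + z*(4 - 16*w) - 40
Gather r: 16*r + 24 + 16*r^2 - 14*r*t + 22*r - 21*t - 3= 16*r^2 + r*(38 - 14*t) - 21*t + 21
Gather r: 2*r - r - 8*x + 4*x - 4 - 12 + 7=r - 4*x - 9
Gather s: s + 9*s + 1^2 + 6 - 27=10*s - 20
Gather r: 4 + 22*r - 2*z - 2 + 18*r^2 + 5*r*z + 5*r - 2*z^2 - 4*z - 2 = 18*r^2 + r*(5*z + 27) - 2*z^2 - 6*z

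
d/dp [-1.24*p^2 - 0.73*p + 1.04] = -2.48*p - 0.73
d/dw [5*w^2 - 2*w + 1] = 10*w - 2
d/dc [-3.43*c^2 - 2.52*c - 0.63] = -6.86*c - 2.52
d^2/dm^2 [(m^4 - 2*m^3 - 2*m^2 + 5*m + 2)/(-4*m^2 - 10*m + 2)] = (-4*m^6 - 30*m^5 - 69*m^4 + 54*m^3 - 48*m^2 - 84*m - 77)/(8*m^6 + 60*m^5 + 138*m^4 + 65*m^3 - 69*m^2 + 15*m - 1)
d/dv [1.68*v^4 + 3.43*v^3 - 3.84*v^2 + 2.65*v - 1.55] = 6.72*v^3 + 10.29*v^2 - 7.68*v + 2.65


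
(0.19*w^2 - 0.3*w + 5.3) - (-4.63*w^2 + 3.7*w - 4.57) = 4.82*w^2 - 4.0*w + 9.87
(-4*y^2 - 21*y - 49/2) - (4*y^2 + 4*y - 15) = -8*y^2 - 25*y - 19/2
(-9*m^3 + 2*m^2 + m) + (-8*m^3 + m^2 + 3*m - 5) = -17*m^3 + 3*m^2 + 4*m - 5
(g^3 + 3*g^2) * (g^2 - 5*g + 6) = g^5 - 2*g^4 - 9*g^3 + 18*g^2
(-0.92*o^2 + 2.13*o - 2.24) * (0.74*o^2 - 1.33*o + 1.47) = -0.6808*o^4 + 2.7998*o^3 - 5.8429*o^2 + 6.1103*o - 3.2928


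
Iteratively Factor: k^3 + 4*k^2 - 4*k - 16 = (k + 2)*(k^2 + 2*k - 8) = (k + 2)*(k + 4)*(k - 2)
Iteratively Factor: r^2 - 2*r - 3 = (r + 1)*(r - 3)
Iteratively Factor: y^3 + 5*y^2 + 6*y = (y)*(y^2 + 5*y + 6) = y*(y + 3)*(y + 2)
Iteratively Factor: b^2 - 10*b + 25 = (b - 5)*(b - 5)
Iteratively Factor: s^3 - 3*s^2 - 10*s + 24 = (s - 2)*(s^2 - s - 12) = (s - 4)*(s - 2)*(s + 3)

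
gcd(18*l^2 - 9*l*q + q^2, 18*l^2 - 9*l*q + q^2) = 18*l^2 - 9*l*q + q^2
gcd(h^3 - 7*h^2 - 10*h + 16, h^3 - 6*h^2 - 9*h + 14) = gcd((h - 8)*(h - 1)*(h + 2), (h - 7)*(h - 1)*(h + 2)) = h^2 + h - 2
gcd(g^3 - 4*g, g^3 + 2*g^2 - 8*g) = g^2 - 2*g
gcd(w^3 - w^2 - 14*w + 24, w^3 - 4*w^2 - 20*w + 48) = w^2 + 2*w - 8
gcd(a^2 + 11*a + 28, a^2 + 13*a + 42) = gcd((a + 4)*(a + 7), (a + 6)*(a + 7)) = a + 7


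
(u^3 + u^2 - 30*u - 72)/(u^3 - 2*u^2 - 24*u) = (u + 3)/u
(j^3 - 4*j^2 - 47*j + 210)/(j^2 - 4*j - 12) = (j^2 + 2*j - 35)/(j + 2)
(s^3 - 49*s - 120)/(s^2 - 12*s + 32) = (s^2 + 8*s + 15)/(s - 4)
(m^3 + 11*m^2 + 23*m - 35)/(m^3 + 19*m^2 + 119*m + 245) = (m - 1)/(m + 7)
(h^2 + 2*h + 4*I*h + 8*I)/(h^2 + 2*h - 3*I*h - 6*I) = (h + 4*I)/(h - 3*I)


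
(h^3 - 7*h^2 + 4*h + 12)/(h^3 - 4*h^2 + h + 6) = (h - 6)/(h - 3)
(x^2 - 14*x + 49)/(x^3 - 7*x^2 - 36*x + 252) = (x - 7)/(x^2 - 36)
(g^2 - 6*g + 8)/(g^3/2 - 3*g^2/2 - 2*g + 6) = 2*(g - 4)/(g^2 - g - 6)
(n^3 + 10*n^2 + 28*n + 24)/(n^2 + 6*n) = n + 4 + 4/n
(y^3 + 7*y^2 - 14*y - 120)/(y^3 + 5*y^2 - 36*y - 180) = (y - 4)/(y - 6)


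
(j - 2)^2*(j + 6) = j^3 + 2*j^2 - 20*j + 24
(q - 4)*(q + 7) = q^2 + 3*q - 28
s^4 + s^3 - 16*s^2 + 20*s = s*(s - 2)^2*(s + 5)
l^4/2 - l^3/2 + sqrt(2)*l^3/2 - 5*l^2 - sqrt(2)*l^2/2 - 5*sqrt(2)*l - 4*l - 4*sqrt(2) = (l/2 + 1)*(l - 4)*(l + 1)*(l + sqrt(2))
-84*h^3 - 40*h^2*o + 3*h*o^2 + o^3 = (-6*h + o)*(2*h + o)*(7*h + o)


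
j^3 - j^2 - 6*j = j*(j - 3)*(j + 2)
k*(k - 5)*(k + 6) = k^3 + k^2 - 30*k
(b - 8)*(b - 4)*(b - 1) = b^3 - 13*b^2 + 44*b - 32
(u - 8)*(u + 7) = u^2 - u - 56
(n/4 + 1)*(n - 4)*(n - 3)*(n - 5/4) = n^4/4 - 17*n^3/16 - 49*n^2/16 + 17*n - 15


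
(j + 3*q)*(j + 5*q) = j^2 + 8*j*q + 15*q^2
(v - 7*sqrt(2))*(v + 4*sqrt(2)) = v^2 - 3*sqrt(2)*v - 56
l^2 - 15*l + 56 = (l - 8)*(l - 7)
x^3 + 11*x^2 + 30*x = x*(x + 5)*(x + 6)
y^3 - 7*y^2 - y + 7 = (y - 7)*(y - 1)*(y + 1)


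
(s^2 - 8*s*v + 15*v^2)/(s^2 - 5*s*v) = (s - 3*v)/s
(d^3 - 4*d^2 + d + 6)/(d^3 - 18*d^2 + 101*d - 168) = (d^2 - d - 2)/(d^2 - 15*d + 56)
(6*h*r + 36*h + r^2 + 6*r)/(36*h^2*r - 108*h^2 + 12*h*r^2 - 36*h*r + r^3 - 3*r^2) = (r + 6)/(6*h*r - 18*h + r^2 - 3*r)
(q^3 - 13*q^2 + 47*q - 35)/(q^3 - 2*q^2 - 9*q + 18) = (q^3 - 13*q^2 + 47*q - 35)/(q^3 - 2*q^2 - 9*q + 18)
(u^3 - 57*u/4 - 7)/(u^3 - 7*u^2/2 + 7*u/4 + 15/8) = 2*(2*u^2 - u - 28)/(4*u^2 - 16*u + 15)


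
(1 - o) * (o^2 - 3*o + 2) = -o^3 + 4*o^2 - 5*o + 2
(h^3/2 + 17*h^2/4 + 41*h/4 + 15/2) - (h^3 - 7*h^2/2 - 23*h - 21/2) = -h^3/2 + 31*h^2/4 + 133*h/4 + 18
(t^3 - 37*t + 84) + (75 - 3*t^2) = t^3 - 3*t^2 - 37*t + 159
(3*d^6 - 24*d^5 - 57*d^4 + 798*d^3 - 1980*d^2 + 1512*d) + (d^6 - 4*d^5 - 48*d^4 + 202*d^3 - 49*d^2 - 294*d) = 4*d^6 - 28*d^5 - 105*d^4 + 1000*d^3 - 2029*d^2 + 1218*d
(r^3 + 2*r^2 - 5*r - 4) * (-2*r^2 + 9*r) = -2*r^5 + 5*r^4 + 28*r^3 - 37*r^2 - 36*r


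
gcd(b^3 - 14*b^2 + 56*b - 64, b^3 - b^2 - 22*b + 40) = b^2 - 6*b + 8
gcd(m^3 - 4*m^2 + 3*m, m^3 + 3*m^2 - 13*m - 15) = m - 3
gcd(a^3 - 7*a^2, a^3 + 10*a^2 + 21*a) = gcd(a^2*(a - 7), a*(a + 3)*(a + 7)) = a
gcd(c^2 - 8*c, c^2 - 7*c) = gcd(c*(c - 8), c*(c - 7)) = c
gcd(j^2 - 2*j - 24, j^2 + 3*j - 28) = 1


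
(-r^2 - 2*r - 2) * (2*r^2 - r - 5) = -2*r^4 - 3*r^3 + 3*r^2 + 12*r + 10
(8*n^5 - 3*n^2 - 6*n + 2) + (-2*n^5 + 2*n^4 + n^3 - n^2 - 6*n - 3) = 6*n^5 + 2*n^4 + n^3 - 4*n^2 - 12*n - 1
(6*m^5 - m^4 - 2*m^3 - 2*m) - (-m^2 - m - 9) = 6*m^5 - m^4 - 2*m^3 + m^2 - m + 9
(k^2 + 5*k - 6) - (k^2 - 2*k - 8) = 7*k + 2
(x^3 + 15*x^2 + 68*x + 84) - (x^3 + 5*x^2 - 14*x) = 10*x^2 + 82*x + 84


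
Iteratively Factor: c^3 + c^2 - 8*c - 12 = (c - 3)*(c^2 + 4*c + 4) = (c - 3)*(c + 2)*(c + 2)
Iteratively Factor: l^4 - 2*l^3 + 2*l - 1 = (l - 1)*(l^3 - l^2 - l + 1) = (l - 1)^2*(l^2 - 1) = (l - 1)^3*(l + 1)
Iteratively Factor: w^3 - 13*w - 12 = (w - 4)*(w^2 + 4*w + 3) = (w - 4)*(w + 3)*(w + 1)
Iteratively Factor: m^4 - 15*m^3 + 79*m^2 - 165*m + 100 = (m - 5)*(m^3 - 10*m^2 + 29*m - 20) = (m - 5)*(m - 4)*(m^2 - 6*m + 5) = (m - 5)*(m - 4)*(m - 1)*(m - 5)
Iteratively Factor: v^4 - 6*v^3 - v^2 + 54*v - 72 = (v - 2)*(v^3 - 4*v^2 - 9*v + 36) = (v - 3)*(v - 2)*(v^2 - v - 12) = (v - 4)*(v - 3)*(v - 2)*(v + 3)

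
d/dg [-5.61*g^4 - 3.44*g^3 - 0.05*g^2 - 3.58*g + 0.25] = -22.44*g^3 - 10.32*g^2 - 0.1*g - 3.58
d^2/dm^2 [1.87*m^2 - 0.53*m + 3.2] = 3.74000000000000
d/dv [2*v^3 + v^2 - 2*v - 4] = 6*v^2 + 2*v - 2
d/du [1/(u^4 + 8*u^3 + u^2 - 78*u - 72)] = 2*(-2*u^3 - 12*u^2 - u + 39)/(u^4 + 8*u^3 + u^2 - 78*u - 72)^2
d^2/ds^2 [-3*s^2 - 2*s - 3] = -6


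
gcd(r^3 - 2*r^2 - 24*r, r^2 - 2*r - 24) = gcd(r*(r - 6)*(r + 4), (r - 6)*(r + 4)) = r^2 - 2*r - 24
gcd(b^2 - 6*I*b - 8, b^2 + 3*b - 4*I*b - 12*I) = b - 4*I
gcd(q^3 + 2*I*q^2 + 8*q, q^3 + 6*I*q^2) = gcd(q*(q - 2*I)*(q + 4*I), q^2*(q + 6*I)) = q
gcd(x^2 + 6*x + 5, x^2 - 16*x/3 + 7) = 1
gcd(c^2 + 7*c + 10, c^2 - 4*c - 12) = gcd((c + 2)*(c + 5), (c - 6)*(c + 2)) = c + 2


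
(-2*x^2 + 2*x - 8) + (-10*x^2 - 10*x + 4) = -12*x^2 - 8*x - 4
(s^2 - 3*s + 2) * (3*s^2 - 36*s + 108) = 3*s^4 - 45*s^3 + 222*s^2 - 396*s + 216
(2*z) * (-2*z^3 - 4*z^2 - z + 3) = -4*z^4 - 8*z^3 - 2*z^2 + 6*z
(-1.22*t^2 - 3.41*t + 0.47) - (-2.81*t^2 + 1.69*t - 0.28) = 1.59*t^2 - 5.1*t + 0.75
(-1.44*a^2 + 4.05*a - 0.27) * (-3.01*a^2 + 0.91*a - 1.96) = 4.3344*a^4 - 13.5009*a^3 + 7.3206*a^2 - 8.1837*a + 0.5292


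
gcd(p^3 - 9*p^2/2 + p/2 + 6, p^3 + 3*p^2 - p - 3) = p + 1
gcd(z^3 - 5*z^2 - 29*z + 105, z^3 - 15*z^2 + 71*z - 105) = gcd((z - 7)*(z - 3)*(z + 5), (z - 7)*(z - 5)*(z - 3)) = z^2 - 10*z + 21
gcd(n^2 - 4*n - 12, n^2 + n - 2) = n + 2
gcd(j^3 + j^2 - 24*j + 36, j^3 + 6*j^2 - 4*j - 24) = j^2 + 4*j - 12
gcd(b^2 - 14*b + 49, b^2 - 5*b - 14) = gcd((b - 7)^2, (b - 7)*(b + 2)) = b - 7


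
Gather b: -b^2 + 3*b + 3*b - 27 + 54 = -b^2 + 6*b + 27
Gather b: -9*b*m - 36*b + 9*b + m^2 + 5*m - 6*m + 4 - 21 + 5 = b*(-9*m - 27) + m^2 - m - 12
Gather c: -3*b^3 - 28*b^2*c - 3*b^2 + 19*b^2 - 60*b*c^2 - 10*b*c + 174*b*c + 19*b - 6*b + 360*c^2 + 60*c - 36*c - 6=-3*b^3 + 16*b^2 + 13*b + c^2*(360 - 60*b) + c*(-28*b^2 + 164*b + 24) - 6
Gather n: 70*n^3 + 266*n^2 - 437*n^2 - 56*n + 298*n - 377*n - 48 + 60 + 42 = 70*n^3 - 171*n^2 - 135*n + 54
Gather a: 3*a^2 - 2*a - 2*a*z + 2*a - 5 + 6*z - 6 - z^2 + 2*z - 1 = 3*a^2 - 2*a*z - z^2 + 8*z - 12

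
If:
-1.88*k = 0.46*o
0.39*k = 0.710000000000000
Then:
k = 1.82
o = -7.44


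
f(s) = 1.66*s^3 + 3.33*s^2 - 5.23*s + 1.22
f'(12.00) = 791.81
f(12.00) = 3286.46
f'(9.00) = 458.09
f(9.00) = 1434.02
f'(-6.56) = 165.39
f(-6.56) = -289.79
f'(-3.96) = 46.49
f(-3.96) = -28.93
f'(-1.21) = -6.00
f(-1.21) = 9.48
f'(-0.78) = -7.39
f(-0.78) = 6.54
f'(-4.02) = 48.48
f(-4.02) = -31.78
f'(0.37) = -2.08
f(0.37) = -0.18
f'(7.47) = 322.41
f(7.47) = 839.91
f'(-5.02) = 86.83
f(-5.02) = -98.61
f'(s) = 4.98*s^2 + 6.66*s - 5.23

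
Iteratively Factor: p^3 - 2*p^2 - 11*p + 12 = (p - 4)*(p^2 + 2*p - 3) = (p - 4)*(p - 1)*(p + 3)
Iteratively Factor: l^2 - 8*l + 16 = (l - 4)*(l - 4)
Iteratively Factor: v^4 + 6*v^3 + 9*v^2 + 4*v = (v + 4)*(v^3 + 2*v^2 + v) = (v + 1)*(v + 4)*(v^2 + v) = v*(v + 1)*(v + 4)*(v + 1)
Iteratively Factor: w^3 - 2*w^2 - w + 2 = (w - 2)*(w^2 - 1) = (w - 2)*(w + 1)*(w - 1)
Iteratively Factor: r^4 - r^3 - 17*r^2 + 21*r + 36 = (r + 4)*(r^3 - 5*r^2 + 3*r + 9) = (r + 1)*(r + 4)*(r^2 - 6*r + 9) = (r - 3)*(r + 1)*(r + 4)*(r - 3)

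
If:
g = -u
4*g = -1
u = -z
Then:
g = -1/4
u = 1/4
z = -1/4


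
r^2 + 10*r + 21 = (r + 3)*(r + 7)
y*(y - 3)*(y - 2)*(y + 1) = y^4 - 4*y^3 + y^2 + 6*y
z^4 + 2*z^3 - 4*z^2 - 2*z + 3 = (z - 1)^2*(z + 1)*(z + 3)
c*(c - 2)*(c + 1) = c^3 - c^2 - 2*c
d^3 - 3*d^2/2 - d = d*(d - 2)*(d + 1/2)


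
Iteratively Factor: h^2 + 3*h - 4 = (h + 4)*(h - 1)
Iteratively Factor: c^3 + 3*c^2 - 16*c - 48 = (c + 4)*(c^2 - c - 12) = (c - 4)*(c + 4)*(c + 3)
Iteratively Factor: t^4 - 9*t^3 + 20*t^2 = (t - 4)*(t^3 - 5*t^2) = t*(t - 4)*(t^2 - 5*t) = t*(t - 5)*(t - 4)*(t)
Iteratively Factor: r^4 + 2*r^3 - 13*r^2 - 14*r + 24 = (r - 1)*(r^3 + 3*r^2 - 10*r - 24) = (r - 1)*(r + 2)*(r^2 + r - 12) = (r - 3)*(r - 1)*(r + 2)*(r + 4)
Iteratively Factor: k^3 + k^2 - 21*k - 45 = (k + 3)*(k^2 - 2*k - 15) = (k + 3)^2*(k - 5)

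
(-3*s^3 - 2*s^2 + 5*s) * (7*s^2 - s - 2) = -21*s^5 - 11*s^4 + 43*s^3 - s^2 - 10*s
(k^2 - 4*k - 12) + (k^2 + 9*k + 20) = 2*k^2 + 5*k + 8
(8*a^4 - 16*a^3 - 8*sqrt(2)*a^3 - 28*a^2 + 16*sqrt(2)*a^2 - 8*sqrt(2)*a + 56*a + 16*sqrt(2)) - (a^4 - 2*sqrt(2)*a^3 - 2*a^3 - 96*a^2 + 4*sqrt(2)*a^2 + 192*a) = 7*a^4 - 14*a^3 - 6*sqrt(2)*a^3 + 12*sqrt(2)*a^2 + 68*a^2 - 136*a - 8*sqrt(2)*a + 16*sqrt(2)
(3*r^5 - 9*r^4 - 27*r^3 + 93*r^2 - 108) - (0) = 3*r^5 - 9*r^4 - 27*r^3 + 93*r^2 - 108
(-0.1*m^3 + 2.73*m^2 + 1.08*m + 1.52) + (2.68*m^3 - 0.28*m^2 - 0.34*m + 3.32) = 2.58*m^3 + 2.45*m^2 + 0.74*m + 4.84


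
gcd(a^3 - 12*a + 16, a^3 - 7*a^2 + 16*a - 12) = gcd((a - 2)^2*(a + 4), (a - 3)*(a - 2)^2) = a^2 - 4*a + 4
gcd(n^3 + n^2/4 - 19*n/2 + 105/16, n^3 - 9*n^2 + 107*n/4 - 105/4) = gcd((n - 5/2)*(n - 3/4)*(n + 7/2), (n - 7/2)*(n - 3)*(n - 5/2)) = n - 5/2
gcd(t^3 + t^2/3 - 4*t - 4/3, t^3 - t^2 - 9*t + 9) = 1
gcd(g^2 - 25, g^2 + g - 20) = g + 5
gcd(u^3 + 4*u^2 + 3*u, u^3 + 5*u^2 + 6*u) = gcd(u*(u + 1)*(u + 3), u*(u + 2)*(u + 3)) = u^2 + 3*u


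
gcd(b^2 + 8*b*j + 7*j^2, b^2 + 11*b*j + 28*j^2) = b + 7*j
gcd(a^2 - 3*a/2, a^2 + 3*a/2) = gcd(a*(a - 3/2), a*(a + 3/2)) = a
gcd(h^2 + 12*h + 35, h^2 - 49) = h + 7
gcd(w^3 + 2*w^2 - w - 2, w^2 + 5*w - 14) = 1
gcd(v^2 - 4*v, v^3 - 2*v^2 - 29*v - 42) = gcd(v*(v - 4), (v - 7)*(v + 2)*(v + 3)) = 1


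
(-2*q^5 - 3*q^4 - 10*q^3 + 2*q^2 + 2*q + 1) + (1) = -2*q^5 - 3*q^4 - 10*q^3 + 2*q^2 + 2*q + 2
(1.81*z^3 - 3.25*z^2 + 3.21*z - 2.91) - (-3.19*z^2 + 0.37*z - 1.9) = 1.81*z^3 - 0.0600000000000001*z^2 + 2.84*z - 1.01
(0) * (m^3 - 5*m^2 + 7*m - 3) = 0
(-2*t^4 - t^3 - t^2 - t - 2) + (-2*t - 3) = -2*t^4 - t^3 - t^2 - 3*t - 5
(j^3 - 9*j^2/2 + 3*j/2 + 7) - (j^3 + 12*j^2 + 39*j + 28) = -33*j^2/2 - 75*j/2 - 21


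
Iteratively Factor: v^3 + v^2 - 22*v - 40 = (v + 2)*(v^2 - v - 20) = (v - 5)*(v + 2)*(v + 4)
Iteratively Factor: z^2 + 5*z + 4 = (z + 4)*(z + 1)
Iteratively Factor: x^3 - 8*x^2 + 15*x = (x - 3)*(x^2 - 5*x) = (x - 5)*(x - 3)*(x)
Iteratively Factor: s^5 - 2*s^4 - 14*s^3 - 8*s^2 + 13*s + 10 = (s + 1)*(s^4 - 3*s^3 - 11*s^2 + 3*s + 10) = (s + 1)*(s + 2)*(s^3 - 5*s^2 - s + 5) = (s - 5)*(s + 1)*(s + 2)*(s^2 - 1) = (s - 5)*(s + 1)^2*(s + 2)*(s - 1)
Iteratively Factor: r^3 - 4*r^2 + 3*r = (r)*(r^2 - 4*r + 3) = r*(r - 1)*(r - 3)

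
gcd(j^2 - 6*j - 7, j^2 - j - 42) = j - 7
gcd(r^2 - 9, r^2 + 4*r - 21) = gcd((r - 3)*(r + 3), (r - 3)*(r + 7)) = r - 3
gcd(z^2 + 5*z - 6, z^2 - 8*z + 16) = 1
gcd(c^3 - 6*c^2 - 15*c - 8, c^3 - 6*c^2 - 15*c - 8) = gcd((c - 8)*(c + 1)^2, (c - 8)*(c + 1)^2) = c^3 - 6*c^2 - 15*c - 8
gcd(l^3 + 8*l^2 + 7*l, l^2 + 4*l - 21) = l + 7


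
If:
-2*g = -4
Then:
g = 2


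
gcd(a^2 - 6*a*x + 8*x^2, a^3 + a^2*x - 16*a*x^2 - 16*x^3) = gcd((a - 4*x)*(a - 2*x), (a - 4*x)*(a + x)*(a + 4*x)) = -a + 4*x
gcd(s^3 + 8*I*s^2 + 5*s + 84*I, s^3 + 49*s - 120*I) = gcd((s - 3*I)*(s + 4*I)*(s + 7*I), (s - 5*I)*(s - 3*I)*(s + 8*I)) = s - 3*I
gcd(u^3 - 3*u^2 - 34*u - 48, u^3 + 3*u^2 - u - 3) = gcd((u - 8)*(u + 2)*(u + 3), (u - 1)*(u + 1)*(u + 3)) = u + 3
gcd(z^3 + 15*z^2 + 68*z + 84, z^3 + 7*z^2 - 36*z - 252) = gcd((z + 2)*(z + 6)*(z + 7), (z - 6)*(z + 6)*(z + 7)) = z^2 + 13*z + 42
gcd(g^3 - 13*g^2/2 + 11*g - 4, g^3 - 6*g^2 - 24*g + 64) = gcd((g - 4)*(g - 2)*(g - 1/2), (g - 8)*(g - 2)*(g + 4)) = g - 2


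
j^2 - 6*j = j*(j - 6)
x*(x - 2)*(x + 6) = x^3 + 4*x^2 - 12*x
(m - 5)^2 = m^2 - 10*m + 25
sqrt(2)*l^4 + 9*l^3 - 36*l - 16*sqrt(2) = (l - 2)*(l + 2)*(l + 4*sqrt(2))*(sqrt(2)*l + 1)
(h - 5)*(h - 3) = h^2 - 8*h + 15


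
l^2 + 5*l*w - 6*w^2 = (l - w)*(l + 6*w)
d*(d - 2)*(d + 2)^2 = d^4 + 2*d^3 - 4*d^2 - 8*d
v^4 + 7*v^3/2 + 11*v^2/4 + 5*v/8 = v*(v + 1/2)^2*(v + 5/2)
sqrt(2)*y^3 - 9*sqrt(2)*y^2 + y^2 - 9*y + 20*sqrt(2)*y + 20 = (y - 5)*(y - 4)*(sqrt(2)*y + 1)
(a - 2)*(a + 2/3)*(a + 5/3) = a^3 + a^2/3 - 32*a/9 - 20/9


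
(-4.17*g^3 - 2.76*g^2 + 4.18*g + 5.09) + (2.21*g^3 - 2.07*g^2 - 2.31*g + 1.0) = -1.96*g^3 - 4.83*g^2 + 1.87*g + 6.09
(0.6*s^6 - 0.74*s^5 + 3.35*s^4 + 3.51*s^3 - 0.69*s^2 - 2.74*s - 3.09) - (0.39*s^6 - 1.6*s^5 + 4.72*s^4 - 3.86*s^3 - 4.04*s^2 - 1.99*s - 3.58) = 0.21*s^6 + 0.86*s^5 - 1.37*s^4 + 7.37*s^3 + 3.35*s^2 - 0.75*s + 0.49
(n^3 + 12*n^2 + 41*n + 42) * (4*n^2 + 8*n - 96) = 4*n^5 + 56*n^4 + 164*n^3 - 656*n^2 - 3600*n - 4032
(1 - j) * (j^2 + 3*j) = -j^3 - 2*j^2 + 3*j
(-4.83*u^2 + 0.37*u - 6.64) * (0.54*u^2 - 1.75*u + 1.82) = -2.6082*u^4 + 8.6523*u^3 - 13.0237*u^2 + 12.2934*u - 12.0848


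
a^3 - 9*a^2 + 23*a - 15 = (a - 5)*(a - 3)*(a - 1)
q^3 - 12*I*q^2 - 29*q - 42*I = (q - 7*I)*(q - 6*I)*(q + I)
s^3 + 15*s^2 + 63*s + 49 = (s + 1)*(s + 7)^2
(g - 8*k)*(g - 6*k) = g^2 - 14*g*k + 48*k^2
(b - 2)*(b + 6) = b^2 + 4*b - 12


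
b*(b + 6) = b^2 + 6*b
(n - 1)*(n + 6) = n^2 + 5*n - 6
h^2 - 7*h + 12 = (h - 4)*(h - 3)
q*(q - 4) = q^2 - 4*q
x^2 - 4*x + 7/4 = (x - 7/2)*(x - 1/2)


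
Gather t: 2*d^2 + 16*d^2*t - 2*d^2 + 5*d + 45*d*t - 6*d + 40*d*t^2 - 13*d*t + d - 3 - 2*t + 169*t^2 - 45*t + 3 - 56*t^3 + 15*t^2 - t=-56*t^3 + t^2*(40*d + 184) + t*(16*d^2 + 32*d - 48)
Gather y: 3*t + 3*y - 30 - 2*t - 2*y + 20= t + y - 10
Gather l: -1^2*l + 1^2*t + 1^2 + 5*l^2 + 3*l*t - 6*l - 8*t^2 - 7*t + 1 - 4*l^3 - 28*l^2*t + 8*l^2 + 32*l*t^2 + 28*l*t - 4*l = -4*l^3 + l^2*(13 - 28*t) + l*(32*t^2 + 31*t - 11) - 8*t^2 - 6*t + 2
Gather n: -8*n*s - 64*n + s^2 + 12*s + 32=n*(-8*s - 64) + s^2 + 12*s + 32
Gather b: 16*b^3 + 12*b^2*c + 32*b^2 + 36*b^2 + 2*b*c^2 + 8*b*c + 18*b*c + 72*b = 16*b^3 + b^2*(12*c + 68) + b*(2*c^2 + 26*c + 72)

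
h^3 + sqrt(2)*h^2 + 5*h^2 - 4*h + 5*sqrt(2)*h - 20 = (h + 5)*(h - sqrt(2))*(h + 2*sqrt(2))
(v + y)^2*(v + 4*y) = v^3 + 6*v^2*y + 9*v*y^2 + 4*y^3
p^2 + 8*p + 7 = (p + 1)*(p + 7)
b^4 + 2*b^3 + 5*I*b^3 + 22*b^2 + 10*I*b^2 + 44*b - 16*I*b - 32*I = (b + 2)*(b - 2*I)*(b - I)*(b + 8*I)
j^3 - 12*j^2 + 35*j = j*(j - 7)*(j - 5)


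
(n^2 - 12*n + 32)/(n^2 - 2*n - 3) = (-n^2 + 12*n - 32)/(-n^2 + 2*n + 3)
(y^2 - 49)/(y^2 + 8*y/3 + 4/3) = 3*(y^2 - 49)/(3*y^2 + 8*y + 4)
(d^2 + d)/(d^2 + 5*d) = (d + 1)/(d + 5)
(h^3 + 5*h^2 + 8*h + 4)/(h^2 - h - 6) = (h^2 + 3*h + 2)/(h - 3)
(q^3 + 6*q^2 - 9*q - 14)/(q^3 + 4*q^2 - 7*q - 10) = (q + 7)/(q + 5)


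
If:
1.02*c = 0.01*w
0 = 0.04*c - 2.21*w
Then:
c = 0.00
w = 0.00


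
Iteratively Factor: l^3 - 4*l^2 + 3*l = (l - 3)*(l^2 - l) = l*(l - 3)*(l - 1)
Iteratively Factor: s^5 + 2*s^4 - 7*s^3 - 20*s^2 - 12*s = (s + 2)*(s^4 - 7*s^2 - 6*s) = (s - 3)*(s + 2)*(s^3 + 3*s^2 + 2*s) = (s - 3)*(s + 1)*(s + 2)*(s^2 + 2*s) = (s - 3)*(s + 1)*(s + 2)^2*(s)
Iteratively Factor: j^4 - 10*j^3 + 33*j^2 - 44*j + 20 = (j - 1)*(j^3 - 9*j^2 + 24*j - 20) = (j - 2)*(j - 1)*(j^2 - 7*j + 10) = (j - 2)^2*(j - 1)*(j - 5)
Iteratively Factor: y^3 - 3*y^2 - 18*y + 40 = (y + 4)*(y^2 - 7*y + 10) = (y - 5)*(y + 4)*(y - 2)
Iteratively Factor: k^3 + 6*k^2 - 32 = (k + 4)*(k^2 + 2*k - 8) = (k + 4)^2*(k - 2)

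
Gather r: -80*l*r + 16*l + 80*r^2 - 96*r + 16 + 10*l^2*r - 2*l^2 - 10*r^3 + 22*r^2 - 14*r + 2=-2*l^2 + 16*l - 10*r^3 + 102*r^2 + r*(10*l^2 - 80*l - 110) + 18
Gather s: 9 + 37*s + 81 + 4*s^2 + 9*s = 4*s^2 + 46*s + 90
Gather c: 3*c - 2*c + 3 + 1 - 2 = c + 2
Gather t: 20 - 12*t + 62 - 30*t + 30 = 112 - 42*t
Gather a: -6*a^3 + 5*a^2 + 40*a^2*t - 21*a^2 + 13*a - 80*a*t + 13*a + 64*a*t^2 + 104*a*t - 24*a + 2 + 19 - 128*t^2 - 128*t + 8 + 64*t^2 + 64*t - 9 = -6*a^3 + a^2*(40*t - 16) + a*(64*t^2 + 24*t + 2) - 64*t^2 - 64*t + 20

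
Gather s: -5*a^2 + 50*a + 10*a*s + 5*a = -5*a^2 + 10*a*s + 55*a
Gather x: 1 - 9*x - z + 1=-9*x - z + 2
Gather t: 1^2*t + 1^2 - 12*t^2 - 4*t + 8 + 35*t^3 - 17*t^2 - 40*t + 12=35*t^3 - 29*t^2 - 43*t + 21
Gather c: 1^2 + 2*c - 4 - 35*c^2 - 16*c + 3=-35*c^2 - 14*c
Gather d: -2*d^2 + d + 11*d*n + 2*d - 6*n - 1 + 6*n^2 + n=-2*d^2 + d*(11*n + 3) + 6*n^2 - 5*n - 1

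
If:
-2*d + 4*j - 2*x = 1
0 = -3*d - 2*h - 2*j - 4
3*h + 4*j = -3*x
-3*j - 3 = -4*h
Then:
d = -37/27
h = 19/42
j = -25/63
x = 29/378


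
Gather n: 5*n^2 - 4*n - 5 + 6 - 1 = 5*n^2 - 4*n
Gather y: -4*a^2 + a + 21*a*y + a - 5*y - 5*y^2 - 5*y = -4*a^2 + 2*a - 5*y^2 + y*(21*a - 10)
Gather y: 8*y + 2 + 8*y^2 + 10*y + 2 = 8*y^2 + 18*y + 4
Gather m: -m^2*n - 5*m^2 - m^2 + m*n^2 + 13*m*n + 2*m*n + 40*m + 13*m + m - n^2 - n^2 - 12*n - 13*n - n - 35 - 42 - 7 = m^2*(-n - 6) + m*(n^2 + 15*n + 54) - 2*n^2 - 26*n - 84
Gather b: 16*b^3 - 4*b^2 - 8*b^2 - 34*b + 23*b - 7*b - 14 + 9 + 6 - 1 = 16*b^3 - 12*b^2 - 18*b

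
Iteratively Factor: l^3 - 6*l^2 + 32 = (l - 4)*(l^2 - 2*l - 8) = (l - 4)*(l + 2)*(l - 4)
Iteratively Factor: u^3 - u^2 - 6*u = (u)*(u^2 - u - 6) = u*(u + 2)*(u - 3)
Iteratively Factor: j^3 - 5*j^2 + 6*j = (j - 2)*(j^2 - 3*j) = j*(j - 2)*(j - 3)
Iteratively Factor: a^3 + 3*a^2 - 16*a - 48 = (a + 4)*(a^2 - a - 12) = (a - 4)*(a + 4)*(a + 3)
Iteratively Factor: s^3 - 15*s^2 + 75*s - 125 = (s - 5)*(s^2 - 10*s + 25) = (s - 5)^2*(s - 5)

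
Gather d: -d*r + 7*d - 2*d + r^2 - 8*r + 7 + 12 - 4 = d*(5 - r) + r^2 - 8*r + 15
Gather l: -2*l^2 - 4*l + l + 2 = -2*l^2 - 3*l + 2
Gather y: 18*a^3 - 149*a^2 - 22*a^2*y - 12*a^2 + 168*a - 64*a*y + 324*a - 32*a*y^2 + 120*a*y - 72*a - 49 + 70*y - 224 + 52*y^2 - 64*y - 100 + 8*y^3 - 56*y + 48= 18*a^3 - 161*a^2 + 420*a + 8*y^3 + y^2*(52 - 32*a) + y*(-22*a^2 + 56*a - 50) - 325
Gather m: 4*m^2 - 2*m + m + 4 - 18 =4*m^2 - m - 14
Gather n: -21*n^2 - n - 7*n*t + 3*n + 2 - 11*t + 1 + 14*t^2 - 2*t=-21*n^2 + n*(2 - 7*t) + 14*t^2 - 13*t + 3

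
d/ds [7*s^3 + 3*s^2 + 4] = 3*s*(7*s + 2)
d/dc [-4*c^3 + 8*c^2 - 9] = 4*c*(4 - 3*c)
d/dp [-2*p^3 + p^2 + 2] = 2*p*(1 - 3*p)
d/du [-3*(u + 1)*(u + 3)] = -6*u - 12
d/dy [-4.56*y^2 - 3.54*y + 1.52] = -9.12*y - 3.54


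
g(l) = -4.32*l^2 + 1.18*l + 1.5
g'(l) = 1.18 - 8.64*l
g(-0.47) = -0.01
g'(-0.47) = 5.24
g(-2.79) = -35.42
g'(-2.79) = 25.29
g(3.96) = -61.57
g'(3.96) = -33.03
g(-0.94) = -3.43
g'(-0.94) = 9.30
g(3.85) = -57.99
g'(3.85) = -32.08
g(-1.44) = -9.16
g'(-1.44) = 13.62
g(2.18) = -16.46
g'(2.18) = -17.66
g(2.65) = -25.71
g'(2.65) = -21.72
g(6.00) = -146.94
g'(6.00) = -50.66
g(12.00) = -606.42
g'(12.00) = -102.50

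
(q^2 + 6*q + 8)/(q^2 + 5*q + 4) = (q + 2)/(q + 1)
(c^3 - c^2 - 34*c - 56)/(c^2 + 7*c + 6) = (c^3 - c^2 - 34*c - 56)/(c^2 + 7*c + 6)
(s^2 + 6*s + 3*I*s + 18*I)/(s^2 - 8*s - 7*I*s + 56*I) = (s^2 + 3*s*(2 + I) + 18*I)/(s^2 - s*(8 + 7*I) + 56*I)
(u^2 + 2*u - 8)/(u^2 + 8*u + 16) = (u - 2)/(u + 4)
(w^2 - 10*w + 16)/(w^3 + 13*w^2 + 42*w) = (w^2 - 10*w + 16)/(w*(w^2 + 13*w + 42))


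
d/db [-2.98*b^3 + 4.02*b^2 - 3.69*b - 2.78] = -8.94*b^2 + 8.04*b - 3.69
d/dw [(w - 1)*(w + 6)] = 2*w + 5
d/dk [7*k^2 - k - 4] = 14*k - 1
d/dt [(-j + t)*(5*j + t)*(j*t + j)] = j*(-5*j^2 + 8*j*t + 4*j + 3*t^2 + 2*t)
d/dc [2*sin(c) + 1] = 2*cos(c)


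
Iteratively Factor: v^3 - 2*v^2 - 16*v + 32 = (v - 4)*(v^2 + 2*v - 8) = (v - 4)*(v + 4)*(v - 2)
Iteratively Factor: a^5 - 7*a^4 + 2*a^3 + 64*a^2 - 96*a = (a - 4)*(a^4 - 3*a^3 - 10*a^2 + 24*a) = a*(a - 4)*(a^3 - 3*a^2 - 10*a + 24) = a*(a - 4)*(a - 2)*(a^2 - a - 12) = a*(a - 4)*(a - 2)*(a + 3)*(a - 4)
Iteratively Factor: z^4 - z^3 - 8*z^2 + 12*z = (z - 2)*(z^3 + z^2 - 6*z) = (z - 2)^2*(z^2 + 3*z) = (z - 2)^2*(z + 3)*(z)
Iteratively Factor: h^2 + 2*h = (h)*(h + 2)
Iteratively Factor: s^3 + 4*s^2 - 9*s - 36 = (s - 3)*(s^2 + 7*s + 12) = (s - 3)*(s + 4)*(s + 3)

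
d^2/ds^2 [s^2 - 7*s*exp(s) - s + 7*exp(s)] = -7*s*exp(s) - 7*exp(s) + 2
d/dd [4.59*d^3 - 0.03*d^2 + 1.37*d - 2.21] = 13.77*d^2 - 0.06*d + 1.37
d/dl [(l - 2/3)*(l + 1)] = 2*l + 1/3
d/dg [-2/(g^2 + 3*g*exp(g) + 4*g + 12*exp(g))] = 2*(3*g*exp(g) + 2*g + 15*exp(g) + 4)/(g^2 + 3*g*exp(g) + 4*g + 12*exp(g))^2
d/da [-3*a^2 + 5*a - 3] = 5 - 6*a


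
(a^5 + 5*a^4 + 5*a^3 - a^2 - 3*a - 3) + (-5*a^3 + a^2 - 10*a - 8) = a^5 + 5*a^4 - 13*a - 11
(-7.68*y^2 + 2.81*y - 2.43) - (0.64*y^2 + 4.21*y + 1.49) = -8.32*y^2 - 1.4*y - 3.92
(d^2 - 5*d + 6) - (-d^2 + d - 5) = 2*d^2 - 6*d + 11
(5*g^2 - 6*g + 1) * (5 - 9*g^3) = -45*g^5 + 54*g^4 - 9*g^3 + 25*g^2 - 30*g + 5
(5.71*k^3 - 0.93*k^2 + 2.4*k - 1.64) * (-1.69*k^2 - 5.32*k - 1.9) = -9.6499*k^5 - 28.8055*k^4 - 9.9574*k^3 - 8.2294*k^2 + 4.1648*k + 3.116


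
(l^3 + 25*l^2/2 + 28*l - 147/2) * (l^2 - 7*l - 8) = l^5 + 11*l^4/2 - 135*l^3/2 - 739*l^2/2 + 581*l/2 + 588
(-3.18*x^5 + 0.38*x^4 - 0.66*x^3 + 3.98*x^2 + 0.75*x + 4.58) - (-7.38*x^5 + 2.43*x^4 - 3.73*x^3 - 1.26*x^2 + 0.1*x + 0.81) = 4.2*x^5 - 2.05*x^4 + 3.07*x^3 + 5.24*x^2 + 0.65*x + 3.77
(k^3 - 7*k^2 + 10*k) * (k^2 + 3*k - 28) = k^5 - 4*k^4 - 39*k^3 + 226*k^2 - 280*k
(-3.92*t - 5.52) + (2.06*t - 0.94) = -1.86*t - 6.46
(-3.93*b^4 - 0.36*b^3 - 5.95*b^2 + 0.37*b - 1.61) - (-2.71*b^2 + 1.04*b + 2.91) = -3.93*b^4 - 0.36*b^3 - 3.24*b^2 - 0.67*b - 4.52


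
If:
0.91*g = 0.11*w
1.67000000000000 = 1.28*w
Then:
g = 0.16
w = 1.30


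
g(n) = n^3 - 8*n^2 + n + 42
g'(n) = 3*n^2 - 16*n + 1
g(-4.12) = -167.85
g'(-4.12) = 117.84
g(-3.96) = -149.51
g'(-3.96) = 111.40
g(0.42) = 41.08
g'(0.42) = -5.19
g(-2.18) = -8.56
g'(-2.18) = 50.14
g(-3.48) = -100.51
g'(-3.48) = 93.01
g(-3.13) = -70.17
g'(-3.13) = 80.47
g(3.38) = -7.40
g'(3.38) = -18.81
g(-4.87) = -268.11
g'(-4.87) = 150.07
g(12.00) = 630.00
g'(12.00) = 241.00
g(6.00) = -24.00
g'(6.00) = 13.00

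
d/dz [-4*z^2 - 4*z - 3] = -8*z - 4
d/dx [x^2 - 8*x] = 2*x - 8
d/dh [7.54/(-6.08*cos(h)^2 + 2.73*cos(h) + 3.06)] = (20.5842 - 91.6864*cos(h))*sin(h)/(-6.08*cos(h)^2 + 2.73*cos(h) + 3.06)^2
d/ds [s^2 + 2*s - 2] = 2*s + 2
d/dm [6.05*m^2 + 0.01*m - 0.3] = 12.1*m + 0.01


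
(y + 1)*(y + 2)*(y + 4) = y^3 + 7*y^2 + 14*y + 8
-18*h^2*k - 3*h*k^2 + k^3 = k*(-6*h + k)*(3*h + k)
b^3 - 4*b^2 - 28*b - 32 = (b - 8)*(b + 2)^2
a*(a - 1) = a^2 - a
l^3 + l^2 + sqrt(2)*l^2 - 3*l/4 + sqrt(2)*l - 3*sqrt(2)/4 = (l - 1/2)*(l + 3/2)*(l + sqrt(2))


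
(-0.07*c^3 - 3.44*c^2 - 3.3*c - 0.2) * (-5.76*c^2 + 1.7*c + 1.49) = 0.4032*c^5 + 19.6954*c^4 + 13.0557*c^3 - 9.5836*c^2 - 5.257*c - 0.298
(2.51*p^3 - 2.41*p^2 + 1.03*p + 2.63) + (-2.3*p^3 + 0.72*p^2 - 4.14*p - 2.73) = 0.21*p^3 - 1.69*p^2 - 3.11*p - 0.1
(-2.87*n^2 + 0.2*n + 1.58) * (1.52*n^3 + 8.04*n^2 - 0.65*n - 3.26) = -4.3624*n^5 - 22.7708*n^4 + 5.8751*n^3 + 21.9294*n^2 - 1.679*n - 5.1508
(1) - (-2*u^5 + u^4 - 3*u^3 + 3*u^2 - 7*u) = 2*u^5 - u^4 + 3*u^3 - 3*u^2 + 7*u + 1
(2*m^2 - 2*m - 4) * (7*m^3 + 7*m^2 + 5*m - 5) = 14*m^5 - 32*m^3 - 48*m^2 - 10*m + 20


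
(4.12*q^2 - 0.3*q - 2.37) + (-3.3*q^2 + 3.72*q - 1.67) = 0.82*q^2 + 3.42*q - 4.04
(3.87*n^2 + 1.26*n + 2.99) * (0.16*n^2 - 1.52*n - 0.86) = 0.6192*n^4 - 5.6808*n^3 - 4.765*n^2 - 5.6284*n - 2.5714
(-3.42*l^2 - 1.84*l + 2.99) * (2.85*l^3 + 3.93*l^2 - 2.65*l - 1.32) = -9.747*l^5 - 18.6846*l^4 + 10.3533*l^3 + 21.1411*l^2 - 5.4947*l - 3.9468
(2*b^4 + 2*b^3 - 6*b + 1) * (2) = 4*b^4 + 4*b^3 - 12*b + 2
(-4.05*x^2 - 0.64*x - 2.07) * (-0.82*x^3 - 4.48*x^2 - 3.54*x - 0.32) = 3.321*x^5 + 18.6688*x^4 + 18.9016*x^3 + 12.8352*x^2 + 7.5326*x + 0.6624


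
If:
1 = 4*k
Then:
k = 1/4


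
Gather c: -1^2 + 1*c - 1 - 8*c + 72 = 70 - 7*c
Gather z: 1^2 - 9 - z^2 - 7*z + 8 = -z^2 - 7*z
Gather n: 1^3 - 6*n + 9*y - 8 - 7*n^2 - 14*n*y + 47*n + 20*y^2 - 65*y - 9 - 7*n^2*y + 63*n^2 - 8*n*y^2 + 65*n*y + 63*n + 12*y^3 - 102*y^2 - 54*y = n^2*(56 - 7*y) + n*(-8*y^2 + 51*y + 104) + 12*y^3 - 82*y^2 - 110*y - 16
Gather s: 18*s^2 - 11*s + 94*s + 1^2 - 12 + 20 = 18*s^2 + 83*s + 9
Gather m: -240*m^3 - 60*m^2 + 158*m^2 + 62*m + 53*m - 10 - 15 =-240*m^3 + 98*m^2 + 115*m - 25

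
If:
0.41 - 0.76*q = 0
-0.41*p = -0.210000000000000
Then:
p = 0.51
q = 0.54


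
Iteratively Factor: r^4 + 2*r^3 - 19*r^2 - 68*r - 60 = (r + 3)*(r^3 - r^2 - 16*r - 20) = (r + 2)*(r + 3)*(r^2 - 3*r - 10) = (r - 5)*(r + 2)*(r + 3)*(r + 2)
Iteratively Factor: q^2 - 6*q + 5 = (q - 1)*(q - 5)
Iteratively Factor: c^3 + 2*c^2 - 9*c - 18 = (c + 3)*(c^2 - c - 6) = (c - 3)*(c + 3)*(c + 2)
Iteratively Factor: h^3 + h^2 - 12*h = (h)*(h^2 + h - 12) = h*(h - 3)*(h + 4)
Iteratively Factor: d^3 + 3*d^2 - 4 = (d + 2)*(d^2 + d - 2) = (d - 1)*(d + 2)*(d + 2)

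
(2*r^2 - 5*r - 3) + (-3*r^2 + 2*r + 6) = -r^2 - 3*r + 3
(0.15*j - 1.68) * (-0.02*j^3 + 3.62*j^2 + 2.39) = -0.003*j^4 + 0.5766*j^3 - 6.0816*j^2 + 0.3585*j - 4.0152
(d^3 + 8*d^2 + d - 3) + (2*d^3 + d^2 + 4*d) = 3*d^3 + 9*d^2 + 5*d - 3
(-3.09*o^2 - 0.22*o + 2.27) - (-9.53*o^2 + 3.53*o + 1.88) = 6.44*o^2 - 3.75*o + 0.39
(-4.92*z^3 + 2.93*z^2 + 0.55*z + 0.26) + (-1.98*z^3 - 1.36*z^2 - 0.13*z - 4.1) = -6.9*z^3 + 1.57*z^2 + 0.42*z - 3.84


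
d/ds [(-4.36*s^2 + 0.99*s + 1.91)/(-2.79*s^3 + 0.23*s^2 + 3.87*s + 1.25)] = (-12.1644*s^4 + 5.5242*s^3 - 1.1142*s^2 - 11.7786*s - 6.1542)/(7.7841*s^6 - 1.2834*s^5 - 21.5417*s^4 - 5.1948*s^3 + 15.5519*s^2 + 9.675*s + 1.5625)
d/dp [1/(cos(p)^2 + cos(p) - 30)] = (2*cos(p) + 1)*sin(p)/(cos(p)^2 + cos(p) - 30)^2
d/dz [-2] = 0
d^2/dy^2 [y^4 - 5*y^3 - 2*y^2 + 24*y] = 12*y^2 - 30*y - 4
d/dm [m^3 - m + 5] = 3*m^2 - 1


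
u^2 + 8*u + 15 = (u + 3)*(u + 5)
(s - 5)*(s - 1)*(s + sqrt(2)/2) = s^3 - 6*s^2 + sqrt(2)*s^2/2 - 3*sqrt(2)*s + 5*s + 5*sqrt(2)/2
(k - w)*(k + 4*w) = k^2 + 3*k*w - 4*w^2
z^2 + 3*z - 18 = (z - 3)*(z + 6)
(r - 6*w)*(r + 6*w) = r^2 - 36*w^2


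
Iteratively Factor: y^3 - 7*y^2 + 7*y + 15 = (y - 5)*(y^2 - 2*y - 3) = (y - 5)*(y + 1)*(y - 3)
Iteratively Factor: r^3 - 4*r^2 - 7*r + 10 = (r - 5)*(r^2 + r - 2) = (r - 5)*(r - 1)*(r + 2)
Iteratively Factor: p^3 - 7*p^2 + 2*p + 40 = (p + 2)*(p^2 - 9*p + 20) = (p - 4)*(p + 2)*(p - 5)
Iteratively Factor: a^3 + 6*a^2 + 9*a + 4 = (a + 1)*(a^2 + 5*a + 4) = (a + 1)^2*(a + 4)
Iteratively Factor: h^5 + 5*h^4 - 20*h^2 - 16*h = (h + 4)*(h^4 + h^3 - 4*h^2 - 4*h) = (h - 2)*(h + 4)*(h^3 + 3*h^2 + 2*h) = (h - 2)*(h + 1)*(h + 4)*(h^2 + 2*h) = h*(h - 2)*(h + 1)*(h + 4)*(h + 2)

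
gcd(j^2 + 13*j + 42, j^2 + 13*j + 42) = j^2 + 13*j + 42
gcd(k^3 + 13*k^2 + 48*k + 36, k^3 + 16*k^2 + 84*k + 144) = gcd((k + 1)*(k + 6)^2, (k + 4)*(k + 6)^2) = k^2 + 12*k + 36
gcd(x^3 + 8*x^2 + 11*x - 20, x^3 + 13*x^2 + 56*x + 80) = x^2 + 9*x + 20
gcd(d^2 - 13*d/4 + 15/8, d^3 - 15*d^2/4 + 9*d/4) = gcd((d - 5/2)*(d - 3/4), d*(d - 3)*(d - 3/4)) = d - 3/4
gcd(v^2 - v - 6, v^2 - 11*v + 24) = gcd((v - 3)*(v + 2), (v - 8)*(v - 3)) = v - 3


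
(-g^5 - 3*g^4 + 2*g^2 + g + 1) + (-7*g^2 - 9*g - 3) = -g^5 - 3*g^4 - 5*g^2 - 8*g - 2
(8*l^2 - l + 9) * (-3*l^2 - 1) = -24*l^4 + 3*l^3 - 35*l^2 + l - 9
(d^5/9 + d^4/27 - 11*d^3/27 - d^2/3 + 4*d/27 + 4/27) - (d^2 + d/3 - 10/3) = d^5/9 + d^4/27 - 11*d^3/27 - 4*d^2/3 - 5*d/27 + 94/27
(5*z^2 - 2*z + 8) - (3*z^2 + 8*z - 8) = 2*z^2 - 10*z + 16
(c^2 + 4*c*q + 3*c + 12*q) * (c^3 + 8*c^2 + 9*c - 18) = c^5 + 4*c^4*q + 11*c^4 + 44*c^3*q + 33*c^3 + 132*c^2*q + 9*c^2 + 36*c*q - 54*c - 216*q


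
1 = 1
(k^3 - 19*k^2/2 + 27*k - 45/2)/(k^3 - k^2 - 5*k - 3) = (2*k^2 - 13*k + 15)/(2*(k^2 + 2*k + 1))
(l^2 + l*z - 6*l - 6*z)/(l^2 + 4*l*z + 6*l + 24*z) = (l^2 + l*z - 6*l - 6*z)/(l^2 + 4*l*z + 6*l + 24*z)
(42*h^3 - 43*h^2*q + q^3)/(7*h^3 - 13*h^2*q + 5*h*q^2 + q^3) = (-6*h + q)/(-h + q)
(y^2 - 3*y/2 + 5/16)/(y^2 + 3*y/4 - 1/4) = (y - 5/4)/(y + 1)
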